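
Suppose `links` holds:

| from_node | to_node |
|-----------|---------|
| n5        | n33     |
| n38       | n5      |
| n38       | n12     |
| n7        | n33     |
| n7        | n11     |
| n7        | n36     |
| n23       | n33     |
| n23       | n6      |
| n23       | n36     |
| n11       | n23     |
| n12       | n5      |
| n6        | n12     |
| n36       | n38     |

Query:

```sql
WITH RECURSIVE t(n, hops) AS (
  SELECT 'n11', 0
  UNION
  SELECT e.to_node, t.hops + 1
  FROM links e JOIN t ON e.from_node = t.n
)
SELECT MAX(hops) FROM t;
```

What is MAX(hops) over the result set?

6

Base: (n11, hops=0).
Iteration 1: edges from {n11} -> (n23, hops=1).
Iteration 2: edges from {n23} -> (n33, hops=2), (n36, hops=2), (n6, hops=2).
Iteration 3: edges from {n33,n36,n6} -> (n12, hops=3), (n38, hops=3).
Iteration 4: edges from {n12,n38} -> (n12, hops=4), (n5, hops=4). [UNION drops 1 duplicate row(s)]
Iteration 5: edges from {n12,n5} -> (n33, hops=5), (n5, hops=5).
Iteration 6: edges from {n33,n5} -> (n33, hops=6).
Iteration 7: no outgoing edges from {n33}; recursion stops.
hops values: 0, 1, 2, 2, 2, 3, 3, 4, 4, 5, 5, 6; the maximum is 6.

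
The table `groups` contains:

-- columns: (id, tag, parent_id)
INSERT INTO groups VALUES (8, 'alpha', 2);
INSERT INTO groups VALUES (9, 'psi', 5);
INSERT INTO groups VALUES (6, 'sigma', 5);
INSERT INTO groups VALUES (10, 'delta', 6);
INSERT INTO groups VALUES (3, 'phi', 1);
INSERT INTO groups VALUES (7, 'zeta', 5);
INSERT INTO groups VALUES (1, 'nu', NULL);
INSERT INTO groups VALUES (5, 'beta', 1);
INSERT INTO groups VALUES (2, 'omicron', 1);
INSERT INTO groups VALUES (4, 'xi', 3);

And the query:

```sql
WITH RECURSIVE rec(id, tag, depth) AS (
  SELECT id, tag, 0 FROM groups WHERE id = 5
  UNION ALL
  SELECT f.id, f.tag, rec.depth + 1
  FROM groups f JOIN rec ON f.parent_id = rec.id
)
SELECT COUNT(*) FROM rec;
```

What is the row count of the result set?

5

Base: id=5 (beta) at depth 0.
Iteration 1: rows with parent_id in {5} -> sigma (id 6, depth 1), zeta (id 7, depth 1), psi (id 9, depth 1).
Iteration 2: rows with parent_id in {6,7,9} -> delta (id 10, depth 2).
Iteration 3: no rows with parent_id in {10}; recursion stops.
Total rows emitted: 5.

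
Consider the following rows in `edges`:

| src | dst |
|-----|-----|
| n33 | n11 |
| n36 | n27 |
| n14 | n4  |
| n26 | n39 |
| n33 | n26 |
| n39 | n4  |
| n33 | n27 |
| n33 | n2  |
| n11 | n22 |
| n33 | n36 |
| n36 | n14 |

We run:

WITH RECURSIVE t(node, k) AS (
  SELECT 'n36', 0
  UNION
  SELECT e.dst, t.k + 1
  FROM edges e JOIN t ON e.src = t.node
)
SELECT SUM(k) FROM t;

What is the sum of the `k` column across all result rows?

4

Base: (n36, k=0).
Iteration 1: edges from {n36} -> (n14, k=1), (n27, k=1).
Iteration 2: edges from {n14,n27} -> (n4, k=2).
Iteration 3: no outgoing edges from {n4}; recursion stops.
SUM(k) = 0 + 1 + 1 + 2 = 4.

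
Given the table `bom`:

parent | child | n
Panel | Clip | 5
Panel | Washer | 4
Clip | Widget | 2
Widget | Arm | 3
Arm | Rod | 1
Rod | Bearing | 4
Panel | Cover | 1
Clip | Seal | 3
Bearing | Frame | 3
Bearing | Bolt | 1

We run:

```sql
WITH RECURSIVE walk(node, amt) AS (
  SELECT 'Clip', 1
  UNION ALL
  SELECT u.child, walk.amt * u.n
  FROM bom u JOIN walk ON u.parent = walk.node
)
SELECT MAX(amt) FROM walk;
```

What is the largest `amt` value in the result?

Base: (Clip, amt=1).
Iteration 1: components of {Clip} -> Seal = 1*3 = 3, Widget = 1*2 = 2.
Iteration 2: components of {Seal,Widget} -> Arm = 2*3 = 6.
Iteration 3: components of {Arm} -> Rod = 6*1 = 6.
Iteration 4: components of {Rod} -> Bearing = 6*4 = 24.
Iteration 5: components of {Bearing} -> Bolt = 24*1 = 24, Frame = 24*3 = 72.
Iteration 6: no further components; recursion stops.
amt values: 1, 2, 3, 6, 6, 24, 72, 24; the maximum is 72.

72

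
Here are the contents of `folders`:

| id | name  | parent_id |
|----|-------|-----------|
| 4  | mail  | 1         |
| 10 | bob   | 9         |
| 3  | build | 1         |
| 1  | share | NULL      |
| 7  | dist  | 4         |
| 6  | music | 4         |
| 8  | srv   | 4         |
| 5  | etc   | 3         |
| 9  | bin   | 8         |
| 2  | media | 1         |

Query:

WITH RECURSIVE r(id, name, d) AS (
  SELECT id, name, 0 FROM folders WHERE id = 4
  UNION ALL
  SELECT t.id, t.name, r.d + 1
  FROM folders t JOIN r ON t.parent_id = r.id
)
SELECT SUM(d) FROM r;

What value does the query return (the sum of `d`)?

Base: id=4 (mail) at d 0.
Iteration 1: rows with parent_id in {4} -> music (id 6, d 1), dist (id 7, d 1), srv (id 8, d 1).
Iteration 2: rows with parent_id in {6,7,8} -> bin (id 9, d 2).
Iteration 3: rows with parent_id in {9} -> bob (id 10, d 3).
Iteration 4: no rows with parent_id in {10}; recursion stops.
SUM(d) = 0 + 1 + 1 + 1 + 2 + 3 = 8.

8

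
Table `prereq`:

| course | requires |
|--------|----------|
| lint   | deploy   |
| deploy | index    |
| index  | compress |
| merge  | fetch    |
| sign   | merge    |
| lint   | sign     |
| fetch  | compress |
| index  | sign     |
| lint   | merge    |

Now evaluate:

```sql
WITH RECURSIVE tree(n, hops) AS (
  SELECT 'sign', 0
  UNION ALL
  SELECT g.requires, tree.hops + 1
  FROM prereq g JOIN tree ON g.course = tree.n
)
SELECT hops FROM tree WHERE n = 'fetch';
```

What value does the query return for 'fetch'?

Base: (sign, hops=0).
Iteration 1: edges from {sign} -> (merge, hops=1).
Iteration 2: edges from {merge} -> (fetch, hops=2).
Iteration 3: edges from {fetch} -> (compress, hops=3).
Iteration 4: no outgoing edges from {compress}; recursion stops.

2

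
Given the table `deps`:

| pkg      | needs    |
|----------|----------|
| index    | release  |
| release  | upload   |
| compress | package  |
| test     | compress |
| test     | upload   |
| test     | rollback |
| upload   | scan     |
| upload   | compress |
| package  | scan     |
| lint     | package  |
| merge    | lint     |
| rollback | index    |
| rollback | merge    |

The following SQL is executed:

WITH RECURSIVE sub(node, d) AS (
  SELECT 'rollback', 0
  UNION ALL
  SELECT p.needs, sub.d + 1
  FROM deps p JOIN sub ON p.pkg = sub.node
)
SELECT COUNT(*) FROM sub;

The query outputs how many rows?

Base: (rollback, d=0).
Iteration 1: edges from {rollback} -> (index, d=1), (merge, d=1).
Iteration 2: edges from {index,merge} -> (lint, d=2), (release, d=2).
Iteration 3: edges from {lint,release} -> (package, d=3), (upload, d=3).
Iteration 4: edges from {package,upload} -> (compress, d=4), (scan, d=4) x2. [UNION ALL keeps all 3 new rows, including repeats]
Iteration 5: edges from {compress,scan} -> (package, d=5).
Iteration 6: edges from {package} -> (scan, d=6).
Iteration 7: no outgoing edges from {scan}; recursion stops.
Total rows emitted: 12.

12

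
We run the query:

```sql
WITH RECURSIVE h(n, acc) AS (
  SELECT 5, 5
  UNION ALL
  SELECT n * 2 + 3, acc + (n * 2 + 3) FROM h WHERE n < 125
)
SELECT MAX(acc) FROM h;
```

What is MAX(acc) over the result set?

Base: n=5, acc=5.
Iteration 1: 5 < 125 holds -> n = 5 * 2 + 3 = 13, acc = 5 + 13 = 18.
Iteration 2: 13 < 125 holds -> n = 13 * 2 + 3 = 29, acc = 18 + 29 = 47.
Iteration 3: 29 < 125 holds -> n = 29 * 2 + 3 = 61, acc = 47 + 61 = 108.
Iteration 4: 61 < 125 holds -> n = 61 * 2 + 3 = 125, acc = 108 + 125 = 233.
Iteration 5: 125 < 125 fails; recursion stops.
acc values: 5, 18, 47, 108, 233; the maximum is 233.

233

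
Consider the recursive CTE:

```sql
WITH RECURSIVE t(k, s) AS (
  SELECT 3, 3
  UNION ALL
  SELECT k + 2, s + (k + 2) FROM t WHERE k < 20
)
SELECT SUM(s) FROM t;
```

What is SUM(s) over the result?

495

Base: k=3, s=3.
Iteration 1: 3 < 20 holds -> k = 3 + 2 = 5, s = 3 + 5 = 8.
Iteration 2: 5 < 20 holds -> k = 5 + 2 = 7, s = 8 + 7 = 15.
Iteration 3: 7 < 20 holds -> k = 7 + 2 = 9, s = 15 + 9 = 24.
Iteration 4: 9 < 20 holds -> k = 9 + 2 = 11, s = 24 + 11 = 35.
Iteration 5: 11 < 20 holds -> k = 11 + 2 = 13, s = 35 + 13 = 48.
Iteration 6: 13 < 20 holds -> k = 13 + 2 = 15, s = 48 + 15 = 63.
Iteration 7: 15 < 20 holds -> k = 15 + 2 = 17, s = 63 + 17 = 80.
Iteration 8: 17 < 20 holds -> k = 17 + 2 = 19, s = 80 + 19 = 99.
Iteration 9: 19 < 20 holds -> k = 19 + 2 = 21, s = 99 + 21 = 120.
Iteration 10: 21 < 20 fails; recursion stops.
SUM(s) = 3 + 8 + 15 + 24 + 35 + 48 + 63 + 80 + 99 + 120 = 495.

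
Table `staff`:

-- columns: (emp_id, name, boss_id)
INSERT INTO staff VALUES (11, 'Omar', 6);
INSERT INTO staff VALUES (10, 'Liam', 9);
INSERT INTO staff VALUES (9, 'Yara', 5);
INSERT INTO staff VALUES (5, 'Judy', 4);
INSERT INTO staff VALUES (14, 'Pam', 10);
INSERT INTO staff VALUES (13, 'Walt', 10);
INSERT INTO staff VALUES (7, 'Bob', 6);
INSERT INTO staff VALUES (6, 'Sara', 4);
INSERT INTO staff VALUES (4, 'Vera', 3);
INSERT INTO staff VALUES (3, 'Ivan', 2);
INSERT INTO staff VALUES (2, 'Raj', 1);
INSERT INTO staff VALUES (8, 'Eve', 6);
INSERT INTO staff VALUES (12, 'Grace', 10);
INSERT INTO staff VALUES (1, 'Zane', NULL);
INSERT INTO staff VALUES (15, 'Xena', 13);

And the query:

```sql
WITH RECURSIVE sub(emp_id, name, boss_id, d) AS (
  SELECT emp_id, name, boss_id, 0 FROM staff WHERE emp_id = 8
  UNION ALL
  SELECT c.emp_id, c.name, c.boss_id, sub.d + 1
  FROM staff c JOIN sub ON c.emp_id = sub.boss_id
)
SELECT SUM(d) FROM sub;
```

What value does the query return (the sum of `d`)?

Base: emp_id=8 (Eve), boss_id=6, d 0.
Iteration 1: join on emp_id=6 -> Sara (id 6, boss_id=4, d 1).
Iteration 2: join on emp_id=4 -> Vera (id 4, boss_id=3, d 2).
Iteration 3: join on emp_id=3 -> Ivan (id 3, boss_id=2, d 3).
Iteration 4: join on emp_id=2 -> Raj (id 2, boss_id=1, d 4).
Iteration 5: join on emp_id=1 -> Zane (id 1, boss_id=NULL, d 5).
Iteration 6: boss_id is NULL; no match; recursion stops.
SUM(d) = 0 + 1 + 2 + 3 + 4 + 5 = 15.

15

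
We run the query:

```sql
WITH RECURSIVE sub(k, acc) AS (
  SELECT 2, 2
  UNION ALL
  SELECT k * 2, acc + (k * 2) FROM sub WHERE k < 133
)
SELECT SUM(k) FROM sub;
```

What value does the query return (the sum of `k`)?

510

Base: k=2, acc=2.
Iteration 1: 2 < 133 holds -> k = 2 * 2 = 4, acc = 2 + 4 = 6.
Iteration 2: 4 < 133 holds -> k = 4 * 2 = 8, acc = 6 + 8 = 14.
Iteration 3: 8 < 133 holds -> k = 8 * 2 = 16, acc = 14 + 16 = 30.
Iteration 4: 16 < 133 holds -> k = 16 * 2 = 32, acc = 30 + 32 = 62.
Iteration 5: 32 < 133 holds -> k = 32 * 2 = 64, acc = 62 + 64 = 126.
Iteration 6: 64 < 133 holds -> k = 64 * 2 = 128, acc = 126 + 128 = 254.
Iteration 7: 128 < 133 holds -> k = 128 * 2 = 256, acc = 254 + 256 = 510.
Iteration 8: 256 < 133 fails; recursion stops.
SUM(k) = 2 + 4 + 8 + 16 + 32 + 64 + 128 + 256 = 510.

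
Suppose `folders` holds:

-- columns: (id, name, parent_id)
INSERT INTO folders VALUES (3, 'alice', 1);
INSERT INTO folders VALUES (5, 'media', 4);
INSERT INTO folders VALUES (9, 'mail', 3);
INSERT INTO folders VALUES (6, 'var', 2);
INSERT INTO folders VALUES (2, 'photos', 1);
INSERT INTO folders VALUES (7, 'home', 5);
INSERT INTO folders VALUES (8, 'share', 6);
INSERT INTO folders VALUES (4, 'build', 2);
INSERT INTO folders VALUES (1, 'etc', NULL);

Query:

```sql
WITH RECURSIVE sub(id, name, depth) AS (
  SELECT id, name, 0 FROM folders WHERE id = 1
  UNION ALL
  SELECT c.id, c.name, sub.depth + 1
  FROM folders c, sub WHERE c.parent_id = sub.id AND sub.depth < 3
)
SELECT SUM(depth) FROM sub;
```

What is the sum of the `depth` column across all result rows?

14

Base: id=1 (etc) at depth 0.
Iteration 1: rows with parent_id in {1} -> photos (id 2, depth 1), alice (id 3, depth 1).
Iteration 2: rows with parent_id in {2,3} -> build (id 4, depth 2), var (id 6, depth 2), mail (id 9, depth 2).
Iteration 3: rows with parent_id in {4,6,9} -> media (id 5, depth 3), share (id 8, depth 3).
Iteration 4: depth < 3 fails for all current rows; recursion stops.
SUM(depth) = 0 + 1 + 1 + 2 + 2 + 2 + 3 + 3 = 14.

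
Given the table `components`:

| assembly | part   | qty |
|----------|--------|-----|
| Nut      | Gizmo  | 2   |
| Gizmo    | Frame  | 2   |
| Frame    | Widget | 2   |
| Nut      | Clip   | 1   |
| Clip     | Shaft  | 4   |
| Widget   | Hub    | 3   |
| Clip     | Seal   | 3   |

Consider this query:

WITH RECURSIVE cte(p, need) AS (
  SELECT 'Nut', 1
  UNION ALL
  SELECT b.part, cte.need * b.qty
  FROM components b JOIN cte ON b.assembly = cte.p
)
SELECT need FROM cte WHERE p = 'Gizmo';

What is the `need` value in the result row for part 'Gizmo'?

Base: (Nut, need=1).
Iteration 1: components of {Nut} -> Clip = 1*1 = 1, Gizmo = 1*2 = 2.
Iteration 2: components of {Clip,Gizmo} -> Frame = 2*2 = 4, Seal = 1*3 = 3, Shaft = 1*4 = 4.
Iteration 3: components of {Frame,Seal,Shaft} -> Widget = 4*2 = 8.
Iteration 4: components of {Widget} -> Hub = 8*3 = 24.
Iteration 5: no further components; recursion stops.

2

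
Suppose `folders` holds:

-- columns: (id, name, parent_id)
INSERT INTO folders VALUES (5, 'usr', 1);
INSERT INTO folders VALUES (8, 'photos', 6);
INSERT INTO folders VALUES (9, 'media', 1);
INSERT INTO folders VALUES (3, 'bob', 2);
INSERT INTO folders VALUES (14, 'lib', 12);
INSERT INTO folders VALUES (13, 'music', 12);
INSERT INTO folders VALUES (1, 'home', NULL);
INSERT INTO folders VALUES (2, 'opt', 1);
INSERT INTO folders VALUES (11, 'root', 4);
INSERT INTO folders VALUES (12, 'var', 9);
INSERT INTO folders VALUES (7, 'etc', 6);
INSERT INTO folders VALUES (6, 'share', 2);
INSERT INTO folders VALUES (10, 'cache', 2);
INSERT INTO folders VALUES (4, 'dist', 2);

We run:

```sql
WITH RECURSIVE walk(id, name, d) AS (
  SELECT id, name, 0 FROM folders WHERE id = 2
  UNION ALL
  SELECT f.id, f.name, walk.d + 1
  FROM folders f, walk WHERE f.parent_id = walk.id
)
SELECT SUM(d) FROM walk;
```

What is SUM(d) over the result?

10

Base: id=2 (opt) at d 0.
Iteration 1: rows with parent_id in {2} -> bob (id 3, d 1), dist (id 4, d 1), share (id 6, d 1), cache (id 10, d 1).
Iteration 2: rows with parent_id in {3,4,6,10} -> etc (id 7, d 2), photos (id 8, d 2), root (id 11, d 2).
Iteration 3: no rows with parent_id in {7,8,11}; recursion stops.
SUM(d) = 0 + 1 + 1 + 1 + 1 + 2 + 2 + 2 = 10.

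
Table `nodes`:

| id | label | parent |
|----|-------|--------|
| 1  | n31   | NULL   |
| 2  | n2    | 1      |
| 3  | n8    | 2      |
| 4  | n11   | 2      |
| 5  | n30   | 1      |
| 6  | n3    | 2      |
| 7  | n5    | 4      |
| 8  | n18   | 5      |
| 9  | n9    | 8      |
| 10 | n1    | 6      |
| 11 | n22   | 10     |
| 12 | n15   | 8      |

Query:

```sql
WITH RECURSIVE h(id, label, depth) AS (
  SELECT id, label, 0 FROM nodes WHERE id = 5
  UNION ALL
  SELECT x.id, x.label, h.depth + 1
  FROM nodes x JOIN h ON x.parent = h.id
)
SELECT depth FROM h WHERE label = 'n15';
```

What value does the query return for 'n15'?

2

Base: id=5 (n30) at depth 0.
Iteration 1: rows with parent in {5} -> n18 (id 8, depth 1).
Iteration 2: rows with parent in {8} -> n9 (id 9, depth 2), n15 (id 12, depth 2).
Iteration 3: no rows with parent in {9,12}; recursion stops.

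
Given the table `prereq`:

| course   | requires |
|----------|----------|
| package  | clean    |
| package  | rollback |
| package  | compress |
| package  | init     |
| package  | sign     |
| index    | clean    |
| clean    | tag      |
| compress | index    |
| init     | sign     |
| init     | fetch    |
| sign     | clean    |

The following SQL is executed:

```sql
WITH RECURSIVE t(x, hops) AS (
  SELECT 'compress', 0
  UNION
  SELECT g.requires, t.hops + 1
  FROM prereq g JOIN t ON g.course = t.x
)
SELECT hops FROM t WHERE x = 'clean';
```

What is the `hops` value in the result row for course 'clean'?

Base: (compress, hops=0).
Iteration 1: edges from {compress} -> (index, hops=1).
Iteration 2: edges from {index} -> (clean, hops=2).
Iteration 3: edges from {clean} -> (tag, hops=3).
Iteration 4: no outgoing edges from {tag}; recursion stops.

2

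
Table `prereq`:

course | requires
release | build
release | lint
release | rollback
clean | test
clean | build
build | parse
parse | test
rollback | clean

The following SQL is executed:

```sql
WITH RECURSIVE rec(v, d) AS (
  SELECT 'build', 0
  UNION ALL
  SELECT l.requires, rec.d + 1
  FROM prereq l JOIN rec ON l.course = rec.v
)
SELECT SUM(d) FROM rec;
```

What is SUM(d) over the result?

Base: (build, d=0).
Iteration 1: edges from {build} -> (parse, d=1).
Iteration 2: edges from {parse} -> (test, d=2).
Iteration 3: no outgoing edges from {test}; recursion stops.
SUM(d) = 0 + 1 + 2 = 3.

3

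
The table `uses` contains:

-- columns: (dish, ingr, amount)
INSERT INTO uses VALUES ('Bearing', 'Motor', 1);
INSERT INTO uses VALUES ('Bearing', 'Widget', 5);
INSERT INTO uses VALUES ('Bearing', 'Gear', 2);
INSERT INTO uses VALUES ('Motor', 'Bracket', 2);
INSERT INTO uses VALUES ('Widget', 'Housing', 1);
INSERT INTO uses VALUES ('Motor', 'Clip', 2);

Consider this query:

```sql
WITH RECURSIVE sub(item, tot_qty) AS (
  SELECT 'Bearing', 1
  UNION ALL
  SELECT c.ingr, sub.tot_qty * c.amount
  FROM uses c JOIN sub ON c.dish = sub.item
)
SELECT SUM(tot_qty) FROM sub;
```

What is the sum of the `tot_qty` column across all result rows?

18

Base: (Bearing, tot_qty=1).
Iteration 1: components of {Bearing} -> Gear = 1*2 = 2, Motor = 1*1 = 1, Widget = 1*5 = 5.
Iteration 2: components of {Gear,Motor,Widget} -> Bracket = 1*2 = 2, Clip = 1*2 = 2, Housing = 5*1 = 5.
Iteration 3: no further components; recursion stops.
SUM(tot_qty) = 1 + 1 + 5 + 2 + 2 + 2 + 5 = 18.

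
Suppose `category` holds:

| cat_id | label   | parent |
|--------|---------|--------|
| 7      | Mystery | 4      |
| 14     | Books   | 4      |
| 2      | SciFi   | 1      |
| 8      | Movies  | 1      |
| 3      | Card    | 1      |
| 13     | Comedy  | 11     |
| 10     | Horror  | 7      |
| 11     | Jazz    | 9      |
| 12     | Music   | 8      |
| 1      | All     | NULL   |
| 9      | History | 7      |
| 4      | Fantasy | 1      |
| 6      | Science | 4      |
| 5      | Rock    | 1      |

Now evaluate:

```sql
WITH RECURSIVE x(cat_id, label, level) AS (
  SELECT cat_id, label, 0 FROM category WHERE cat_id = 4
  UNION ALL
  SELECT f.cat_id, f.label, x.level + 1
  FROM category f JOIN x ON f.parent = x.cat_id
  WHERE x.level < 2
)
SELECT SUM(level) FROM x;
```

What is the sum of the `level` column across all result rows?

7

Base: cat_id=4 (Fantasy) at level 0.
Iteration 1: rows with parent in {4} -> Science (id 6, level 1), Mystery (id 7, level 1), Books (id 14, level 1).
Iteration 2: rows with parent in {6,7,14} -> History (id 9, level 2), Horror (id 10, level 2).
Iteration 3: level < 2 fails for all current rows; recursion stops.
SUM(level) = 0 + 1 + 1 + 1 + 2 + 2 = 7.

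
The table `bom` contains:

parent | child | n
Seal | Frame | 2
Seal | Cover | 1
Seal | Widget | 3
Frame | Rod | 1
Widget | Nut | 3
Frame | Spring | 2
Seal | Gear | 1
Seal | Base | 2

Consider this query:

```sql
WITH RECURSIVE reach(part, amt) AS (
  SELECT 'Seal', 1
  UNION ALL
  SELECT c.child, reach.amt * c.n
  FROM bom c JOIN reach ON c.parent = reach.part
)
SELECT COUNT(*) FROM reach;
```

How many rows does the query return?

Base: (Seal, amt=1).
Iteration 1: components of {Seal} -> Base = 1*2 = 2, Cover = 1*1 = 1, Frame = 1*2 = 2, Gear = 1*1 = 1, Widget = 1*3 = 3.
Iteration 2: components of {Base,Cover,Frame,Gear,Widget} -> Nut = 3*3 = 9, Rod = 2*1 = 2, Spring = 2*2 = 4.
Iteration 3: no further components; recursion stops.
Total rows emitted: 9.

9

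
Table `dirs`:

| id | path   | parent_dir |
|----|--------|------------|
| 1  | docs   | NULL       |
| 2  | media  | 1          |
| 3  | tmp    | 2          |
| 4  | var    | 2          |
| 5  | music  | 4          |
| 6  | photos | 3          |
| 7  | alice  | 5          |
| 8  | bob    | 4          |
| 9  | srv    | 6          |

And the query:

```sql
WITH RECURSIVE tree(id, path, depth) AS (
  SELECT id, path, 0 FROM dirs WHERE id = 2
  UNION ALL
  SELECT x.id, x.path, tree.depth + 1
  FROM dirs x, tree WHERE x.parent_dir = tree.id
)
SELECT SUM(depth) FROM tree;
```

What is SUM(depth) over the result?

14

Base: id=2 (media) at depth 0.
Iteration 1: rows with parent_dir in {2} -> tmp (id 3, depth 1), var (id 4, depth 1).
Iteration 2: rows with parent_dir in {3,4} -> music (id 5, depth 2), photos (id 6, depth 2), bob (id 8, depth 2).
Iteration 3: rows with parent_dir in {5,6,8} -> alice (id 7, depth 3), srv (id 9, depth 3).
Iteration 4: no rows with parent_dir in {7,9}; recursion stops.
SUM(depth) = 0 + 1 + 1 + 2 + 2 + 2 + 3 + 3 = 14.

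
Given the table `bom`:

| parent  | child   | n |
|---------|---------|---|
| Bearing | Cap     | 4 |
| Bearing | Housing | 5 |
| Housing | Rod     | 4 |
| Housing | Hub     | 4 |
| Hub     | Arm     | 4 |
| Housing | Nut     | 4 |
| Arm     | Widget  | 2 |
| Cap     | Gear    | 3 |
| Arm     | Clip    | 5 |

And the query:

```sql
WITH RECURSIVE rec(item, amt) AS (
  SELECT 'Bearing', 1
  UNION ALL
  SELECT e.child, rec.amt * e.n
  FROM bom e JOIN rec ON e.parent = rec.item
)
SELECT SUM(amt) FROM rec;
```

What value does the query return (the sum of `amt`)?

Base: (Bearing, amt=1).
Iteration 1: components of {Bearing} -> Cap = 1*4 = 4, Housing = 1*5 = 5.
Iteration 2: components of {Cap,Housing} -> Gear = 4*3 = 12, Hub = 5*4 = 20, Nut = 5*4 = 20, Rod = 5*4 = 20.
Iteration 3: components of {Gear,Hub,Nut,Rod} -> Arm = 20*4 = 80.
Iteration 4: components of {Arm} -> Clip = 80*5 = 400, Widget = 80*2 = 160.
Iteration 5: no further components; recursion stops.
SUM(amt) = 1 + 4 + 5 + 12 + 20 + 20 + 20 + 80 + 160 + 400 = 722.

722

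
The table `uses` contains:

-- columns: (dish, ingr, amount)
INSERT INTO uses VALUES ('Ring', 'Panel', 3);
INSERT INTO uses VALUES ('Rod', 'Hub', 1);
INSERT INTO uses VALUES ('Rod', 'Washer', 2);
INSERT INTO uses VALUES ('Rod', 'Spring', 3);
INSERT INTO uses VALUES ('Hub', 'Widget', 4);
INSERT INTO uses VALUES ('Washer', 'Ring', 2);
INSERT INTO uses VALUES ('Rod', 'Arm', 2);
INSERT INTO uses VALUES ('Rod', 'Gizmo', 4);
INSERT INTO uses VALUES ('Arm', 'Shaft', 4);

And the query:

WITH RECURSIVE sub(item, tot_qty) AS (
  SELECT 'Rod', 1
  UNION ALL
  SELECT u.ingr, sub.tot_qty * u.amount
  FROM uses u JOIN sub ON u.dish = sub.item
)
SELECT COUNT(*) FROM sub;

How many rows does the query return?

Base: (Rod, tot_qty=1).
Iteration 1: components of {Rod} -> Arm = 1*2 = 2, Gizmo = 1*4 = 4, Hub = 1*1 = 1, Spring = 1*3 = 3, Washer = 1*2 = 2.
Iteration 2: components of {Arm,Gizmo,Hub,Spring,Washer} -> Ring = 2*2 = 4, Shaft = 2*4 = 8, Widget = 1*4 = 4.
Iteration 3: components of {Ring,Shaft,Widget} -> Panel = 4*3 = 12.
Iteration 4: no further components; recursion stops.
Total rows emitted: 10.

10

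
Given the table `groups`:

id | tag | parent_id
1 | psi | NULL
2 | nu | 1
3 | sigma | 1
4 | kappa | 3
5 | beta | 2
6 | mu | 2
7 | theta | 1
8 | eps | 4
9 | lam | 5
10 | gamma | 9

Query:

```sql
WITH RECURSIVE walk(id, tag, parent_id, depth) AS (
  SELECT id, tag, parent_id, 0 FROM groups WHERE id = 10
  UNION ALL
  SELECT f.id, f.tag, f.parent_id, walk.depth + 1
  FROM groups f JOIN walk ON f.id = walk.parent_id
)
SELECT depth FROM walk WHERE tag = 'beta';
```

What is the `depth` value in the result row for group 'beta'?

2

Base: id=10 (gamma), parent_id=9, depth 0.
Iteration 1: join on id=9 -> lam (id 9, parent_id=5, depth 1).
Iteration 2: join on id=5 -> beta (id 5, parent_id=2, depth 2).
Iteration 3: join on id=2 -> nu (id 2, parent_id=1, depth 3).
Iteration 4: join on id=1 -> psi (id 1, parent_id=NULL, depth 4).
Iteration 5: parent_id is NULL; no match; recursion stops.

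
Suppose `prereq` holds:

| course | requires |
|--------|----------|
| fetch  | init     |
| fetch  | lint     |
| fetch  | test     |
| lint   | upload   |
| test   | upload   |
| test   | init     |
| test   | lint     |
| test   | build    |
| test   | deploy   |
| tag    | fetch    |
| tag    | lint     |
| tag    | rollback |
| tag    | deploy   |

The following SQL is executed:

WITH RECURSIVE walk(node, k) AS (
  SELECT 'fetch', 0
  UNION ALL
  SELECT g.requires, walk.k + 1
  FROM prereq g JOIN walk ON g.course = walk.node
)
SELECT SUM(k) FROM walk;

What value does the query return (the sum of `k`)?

18

Base: (fetch, k=0).
Iteration 1: edges from {fetch} -> (init, k=1), (lint, k=1), (test, k=1).
Iteration 2: edges from {init,lint,test} -> (build, k=2), (deploy, k=2), (init, k=2), (lint, k=2), (upload, k=2) x2. [UNION ALL keeps all 6 new rows, including repeats]
Iteration 3: edges from {build,deploy,init,lint,upload} -> (upload, k=3).
Iteration 4: no outgoing edges from {upload}; recursion stops.
SUM(k) = 0 + 1 + 1 + 1 + 2 + 2 + 2 + 2 + 2 + 2 + 3 = 18.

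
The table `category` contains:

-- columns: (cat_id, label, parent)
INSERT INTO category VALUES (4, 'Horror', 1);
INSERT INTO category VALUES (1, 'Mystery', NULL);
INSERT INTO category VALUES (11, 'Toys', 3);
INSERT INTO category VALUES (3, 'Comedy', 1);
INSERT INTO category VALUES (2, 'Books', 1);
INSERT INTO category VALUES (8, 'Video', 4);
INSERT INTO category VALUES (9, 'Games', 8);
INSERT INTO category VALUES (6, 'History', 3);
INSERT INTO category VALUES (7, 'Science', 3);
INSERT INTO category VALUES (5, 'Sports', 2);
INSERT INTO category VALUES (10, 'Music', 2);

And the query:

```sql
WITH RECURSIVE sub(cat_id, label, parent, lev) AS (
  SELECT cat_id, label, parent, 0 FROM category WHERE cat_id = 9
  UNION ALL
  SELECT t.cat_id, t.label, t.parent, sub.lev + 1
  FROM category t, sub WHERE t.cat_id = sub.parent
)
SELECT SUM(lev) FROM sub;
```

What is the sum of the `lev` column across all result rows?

Base: cat_id=9 (Games), parent=8, lev 0.
Iteration 1: join on cat_id=8 -> Video (id 8, parent=4, lev 1).
Iteration 2: join on cat_id=4 -> Horror (id 4, parent=1, lev 2).
Iteration 3: join on cat_id=1 -> Mystery (id 1, parent=NULL, lev 3).
Iteration 4: parent is NULL; no match; recursion stops.
SUM(lev) = 0 + 1 + 2 + 3 = 6.

6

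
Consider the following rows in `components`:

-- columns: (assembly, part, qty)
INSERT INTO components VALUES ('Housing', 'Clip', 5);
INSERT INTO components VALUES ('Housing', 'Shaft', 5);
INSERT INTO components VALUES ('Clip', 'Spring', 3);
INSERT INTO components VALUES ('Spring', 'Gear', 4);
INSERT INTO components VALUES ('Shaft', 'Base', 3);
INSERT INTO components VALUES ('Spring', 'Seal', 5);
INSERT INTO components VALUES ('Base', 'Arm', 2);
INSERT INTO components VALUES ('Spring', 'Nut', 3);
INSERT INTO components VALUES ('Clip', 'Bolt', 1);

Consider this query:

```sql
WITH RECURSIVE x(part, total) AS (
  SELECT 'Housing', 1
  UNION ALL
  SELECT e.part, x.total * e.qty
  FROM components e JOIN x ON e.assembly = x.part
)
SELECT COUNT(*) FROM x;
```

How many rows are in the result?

10

Base: (Housing, total=1).
Iteration 1: components of {Housing} -> Clip = 1*5 = 5, Shaft = 1*5 = 5.
Iteration 2: components of {Clip,Shaft} -> Base = 5*3 = 15, Bolt = 5*1 = 5, Spring = 5*3 = 15.
Iteration 3: components of {Base,Bolt,Spring} -> Arm = 15*2 = 30, Gear = 15*4 = 60, Nut = 15*3 = 45, Seal = 15*5 = 75.
Iteration 4: no further components; recursion stops.
Total rows emitted: 10.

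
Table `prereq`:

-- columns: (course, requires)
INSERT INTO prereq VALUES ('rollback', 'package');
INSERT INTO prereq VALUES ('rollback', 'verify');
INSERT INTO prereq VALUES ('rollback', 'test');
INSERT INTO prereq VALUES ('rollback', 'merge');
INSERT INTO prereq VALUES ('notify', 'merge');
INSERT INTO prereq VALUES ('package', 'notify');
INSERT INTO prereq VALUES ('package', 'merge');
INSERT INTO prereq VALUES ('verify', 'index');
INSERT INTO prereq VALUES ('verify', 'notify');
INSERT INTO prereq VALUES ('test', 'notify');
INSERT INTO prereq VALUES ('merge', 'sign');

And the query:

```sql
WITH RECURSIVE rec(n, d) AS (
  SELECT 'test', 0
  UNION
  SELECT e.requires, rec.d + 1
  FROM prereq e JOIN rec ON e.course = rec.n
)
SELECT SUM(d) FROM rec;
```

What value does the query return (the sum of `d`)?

Base: (test, d=0).
Iteration 1: edges from {test} -> (notify, d=1).
Iteration 2: edges from {notify} -> (merge, d=2).
Iteration 3: edges from {merge} -> (sign, d=3).
Iteration 4: no outgoing edges from {sign}; recursion stops.
SUM(d) = 0 + 1 + 2 + 3 = 6.

6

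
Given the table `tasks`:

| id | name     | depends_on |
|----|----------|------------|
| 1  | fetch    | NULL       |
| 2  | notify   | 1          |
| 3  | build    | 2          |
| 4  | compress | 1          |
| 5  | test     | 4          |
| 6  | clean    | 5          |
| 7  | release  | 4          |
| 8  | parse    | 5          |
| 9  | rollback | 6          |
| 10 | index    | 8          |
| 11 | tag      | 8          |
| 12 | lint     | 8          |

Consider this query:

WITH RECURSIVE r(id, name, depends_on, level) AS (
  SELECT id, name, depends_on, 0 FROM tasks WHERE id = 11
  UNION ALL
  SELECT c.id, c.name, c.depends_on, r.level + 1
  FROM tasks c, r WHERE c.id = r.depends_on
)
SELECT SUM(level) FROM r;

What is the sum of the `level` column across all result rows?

10

Base: id=11 (tag), depends_on=8, level 0.
Iteration 1: join on id=8 -> parse (id 8, depends_on=5, level 1).
Iteration 2: join on id=5 -> test (id 5, depends_on=4, level 2).
Iteration 3: join on id=4 -> compress (id 4, depends_on=1, level 3).
Iteration 4: join on id=1 -> fetch (id 1, depends_on=NULL, level 4).
Iteration 5: depends_on is NULL; no match; recursion stops.
SUM(level) = 0 + 1 + 2 + 3 + 4 = 10.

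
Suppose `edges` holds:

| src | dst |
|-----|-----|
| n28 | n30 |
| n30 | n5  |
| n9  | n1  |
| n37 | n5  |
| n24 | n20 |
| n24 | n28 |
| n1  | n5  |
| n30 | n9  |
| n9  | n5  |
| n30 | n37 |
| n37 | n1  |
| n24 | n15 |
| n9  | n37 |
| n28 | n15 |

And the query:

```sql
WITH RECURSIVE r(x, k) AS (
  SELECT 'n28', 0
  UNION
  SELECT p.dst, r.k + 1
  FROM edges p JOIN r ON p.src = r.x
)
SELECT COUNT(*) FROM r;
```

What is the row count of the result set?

Base: (n28, k=0).
Iteration 1: edges from {n28} -> (n15, k=1), (n30, k=1).
Iteration 2: edges from {n15,n30} -> (n37, k=2), (n5, k=2), (n9, k=2).
Iteration 3: edges from {n37,n5,n9} -> (n1, k=3), (n37, k=3), (n5, k=3). [UNION drops 2 duplicate row(s)]
Iteration 4: edges from {n1,n37,n5} -> (n1, k=4), (n5, k=4). [UNION drops 1 duplicate row(s)]
Iteration 5: edges from {n1,n5} -> (n5, k=5).
Iteration 6: no outgoing edges from {n5}; recursion stops.
Total rows emitted: 12.

12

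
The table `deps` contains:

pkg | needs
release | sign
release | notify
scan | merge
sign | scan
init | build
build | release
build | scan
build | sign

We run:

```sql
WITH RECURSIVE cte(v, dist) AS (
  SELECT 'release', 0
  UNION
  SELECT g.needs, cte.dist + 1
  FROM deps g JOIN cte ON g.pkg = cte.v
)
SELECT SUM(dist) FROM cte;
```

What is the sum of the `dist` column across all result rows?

7

Base: (release, dist=0).
Iteration 1: edges from {release} -> (notify, dist=1), (sign, dist=1).
Iteration 2: edges from {notify,sign} -> (scan, dist=2).
Iteration 3: edges from {scan} -> (merge, dist=3).
Iteration 4: no outgoing edges from {merge}; recursion stops.
SUM(dist) = 0 + 1 + 1 + 2 + 3 = 7.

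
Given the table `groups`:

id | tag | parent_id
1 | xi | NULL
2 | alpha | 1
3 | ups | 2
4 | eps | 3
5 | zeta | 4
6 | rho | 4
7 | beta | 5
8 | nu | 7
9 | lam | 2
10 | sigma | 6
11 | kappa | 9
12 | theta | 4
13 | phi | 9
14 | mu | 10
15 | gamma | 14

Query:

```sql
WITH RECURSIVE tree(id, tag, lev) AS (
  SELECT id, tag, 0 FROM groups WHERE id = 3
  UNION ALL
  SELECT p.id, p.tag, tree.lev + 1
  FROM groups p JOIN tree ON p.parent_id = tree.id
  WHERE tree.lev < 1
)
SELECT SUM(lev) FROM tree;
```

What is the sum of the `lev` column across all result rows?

1

Base: id=3 (ups) at lev 0.
Iteration 1: rows with parent_id in {3} -> eps (id 4, lev 1).
Iteration 2: lev < 1 fails for all current rows; recursion stops.
SUM(lev) = 0 + 1 = 1.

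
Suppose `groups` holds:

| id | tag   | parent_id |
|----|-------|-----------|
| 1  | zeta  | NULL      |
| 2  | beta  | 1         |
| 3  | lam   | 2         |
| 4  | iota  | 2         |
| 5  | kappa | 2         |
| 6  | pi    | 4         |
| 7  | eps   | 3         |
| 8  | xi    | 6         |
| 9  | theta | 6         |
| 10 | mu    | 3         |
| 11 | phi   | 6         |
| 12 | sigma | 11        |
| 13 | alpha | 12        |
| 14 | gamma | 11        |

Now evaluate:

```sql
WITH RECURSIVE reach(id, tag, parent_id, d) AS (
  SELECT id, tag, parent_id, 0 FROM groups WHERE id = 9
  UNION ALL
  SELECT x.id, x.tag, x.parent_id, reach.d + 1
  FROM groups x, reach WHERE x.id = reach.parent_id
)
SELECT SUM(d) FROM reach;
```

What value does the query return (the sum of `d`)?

Base: id=9 (theta), parent_id=6, d 0.
Iteration 1: join on id=6 -> pi (id 6, parent_id=4, d 1).
Iteration 2: join on id=4 -> iota (id 4, parent_id=2, d 2).
Iteration 3: join on id=2 -> beta (id 2, parent_id=1, d 3).
Iteration 4: join on id=1 -> zeta (id 1, parent_id=NULL, d 4).
Iteration 5: parent_id is NULL; no match; recursion stops.
SUM(d) = 0 + 1 + 2 + 3 + 4 = 10.

10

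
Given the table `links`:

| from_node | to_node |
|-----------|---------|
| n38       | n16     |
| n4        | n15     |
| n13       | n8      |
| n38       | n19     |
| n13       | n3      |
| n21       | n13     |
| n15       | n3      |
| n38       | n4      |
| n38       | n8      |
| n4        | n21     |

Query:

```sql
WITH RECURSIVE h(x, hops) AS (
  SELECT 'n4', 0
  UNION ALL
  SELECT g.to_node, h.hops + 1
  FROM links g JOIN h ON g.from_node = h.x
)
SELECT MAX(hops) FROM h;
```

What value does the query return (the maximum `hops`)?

3

Base: (n4, hops=0).
Iteration 1: edges from {n4} -> (n15, hops=1), (n21, hops=1).
Iteration 2: edges from {n15,n21} -> (n13, hops=2), (n3, hops=2).
Iteration 3: edges from {n13,n3} -> (n3, hops=3), (n8, hops=3).
Iteration 4: no outgoing edges from {n3,n8}; recursion stops.
hops values: 0, 1, 1, 2, 2, 3, 3; the maximum is 3.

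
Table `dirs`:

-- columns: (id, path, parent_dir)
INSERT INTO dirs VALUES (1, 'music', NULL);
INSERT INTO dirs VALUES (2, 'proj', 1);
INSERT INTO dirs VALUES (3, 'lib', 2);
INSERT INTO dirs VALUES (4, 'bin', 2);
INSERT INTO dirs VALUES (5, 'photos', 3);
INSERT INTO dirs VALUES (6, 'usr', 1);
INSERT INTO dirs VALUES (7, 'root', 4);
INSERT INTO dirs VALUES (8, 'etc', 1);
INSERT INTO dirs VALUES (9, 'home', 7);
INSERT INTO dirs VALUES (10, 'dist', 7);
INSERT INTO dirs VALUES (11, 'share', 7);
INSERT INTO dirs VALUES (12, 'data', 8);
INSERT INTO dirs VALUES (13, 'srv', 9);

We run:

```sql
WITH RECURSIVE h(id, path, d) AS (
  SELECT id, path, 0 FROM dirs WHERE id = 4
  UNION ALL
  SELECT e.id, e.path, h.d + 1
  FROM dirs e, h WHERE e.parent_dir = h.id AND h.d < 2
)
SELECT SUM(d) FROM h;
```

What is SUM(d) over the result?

Base: id=4 (bin) at d 0.
Iteration 1: rows with parent_dir in {4} -> root (id 7, d 1).
Iteration 2: rows with parent_dir in {7} -> home (id 9, d 2), dist (id 10, d 2), share (id 11, d 2).
Iteration 3: d < 2 fails for all current rows; recursion stops.
SUM(d) = 0 + 1 + 2 + 2 + 2 = 7.

7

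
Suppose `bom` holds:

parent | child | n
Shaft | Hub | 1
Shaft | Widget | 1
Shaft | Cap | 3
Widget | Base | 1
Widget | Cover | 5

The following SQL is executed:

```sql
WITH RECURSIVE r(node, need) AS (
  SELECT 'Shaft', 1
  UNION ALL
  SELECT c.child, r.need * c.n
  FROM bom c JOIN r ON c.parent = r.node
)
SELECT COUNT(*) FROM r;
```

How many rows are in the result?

6

Base: (Shaft, need=1).
Iteration 1: components of {Shaft} -> Cap = 1*3 = 3, Hub = 1*1 = 1, Widget = 1*1 = 1.
Iteration 2: components of {Cap,Hub,Widget} -> Base = 1*1 = 1, Cover = 1*5 = 5.
Iteration 3: no further components; recursion stops.
Total rows emitted: 6.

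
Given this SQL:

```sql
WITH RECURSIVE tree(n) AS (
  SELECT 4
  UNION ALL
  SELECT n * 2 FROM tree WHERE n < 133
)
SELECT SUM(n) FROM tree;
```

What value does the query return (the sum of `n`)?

508

Base: n=4.
Iteration 1: 4 < 133 holds -> n = 4 * 2 = 8.
Iteration 2: 8 < 133 holds -> n = 8 * 2 = 16.
Iteration 3: 16 < 133 holds -> n = 16 * 2 = 32.
Iteration 4: 32 < 133 holds -> n = 32 * 2 = 64.
Iteration 5: 64 < 133 holds -> n = 64 * 2 = 128.
Iteration 6: 128 < 133 holds -> n = 128 * 2 = 256.
Iteration 7: 256 < 133 fails; recursion stops.
SUM(n) = 4 + 8 + 16 + 32 + 64 + 128 + 256 = 508.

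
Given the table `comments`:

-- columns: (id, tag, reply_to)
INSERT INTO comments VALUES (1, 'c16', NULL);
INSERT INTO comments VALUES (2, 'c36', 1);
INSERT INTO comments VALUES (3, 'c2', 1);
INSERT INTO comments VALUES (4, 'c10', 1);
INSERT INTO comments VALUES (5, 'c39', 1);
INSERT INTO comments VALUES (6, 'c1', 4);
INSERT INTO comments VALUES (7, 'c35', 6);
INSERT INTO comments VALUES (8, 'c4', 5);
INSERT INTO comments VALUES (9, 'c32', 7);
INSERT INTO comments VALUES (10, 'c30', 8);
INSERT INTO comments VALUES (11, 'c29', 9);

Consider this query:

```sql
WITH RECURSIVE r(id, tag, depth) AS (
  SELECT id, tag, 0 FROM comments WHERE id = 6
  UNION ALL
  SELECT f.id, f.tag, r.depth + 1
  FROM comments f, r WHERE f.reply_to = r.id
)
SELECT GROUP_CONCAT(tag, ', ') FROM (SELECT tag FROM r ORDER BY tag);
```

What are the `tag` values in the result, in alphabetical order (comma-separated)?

c1, c29, c32, c35

Base: id=6 (c1) at depth 0.
Iteration 1: rows with reply_to in {6} -> c35 (id 7, depth 1).
Iteration 2: rows with reply_to in {7} -> c32 (id 9, depth 2).
Iteration 3: rows with reply_to in {9} -> c29 (id 11, depth 3).
Iteration 4: no rows with reply_to in {11}; recursion stops.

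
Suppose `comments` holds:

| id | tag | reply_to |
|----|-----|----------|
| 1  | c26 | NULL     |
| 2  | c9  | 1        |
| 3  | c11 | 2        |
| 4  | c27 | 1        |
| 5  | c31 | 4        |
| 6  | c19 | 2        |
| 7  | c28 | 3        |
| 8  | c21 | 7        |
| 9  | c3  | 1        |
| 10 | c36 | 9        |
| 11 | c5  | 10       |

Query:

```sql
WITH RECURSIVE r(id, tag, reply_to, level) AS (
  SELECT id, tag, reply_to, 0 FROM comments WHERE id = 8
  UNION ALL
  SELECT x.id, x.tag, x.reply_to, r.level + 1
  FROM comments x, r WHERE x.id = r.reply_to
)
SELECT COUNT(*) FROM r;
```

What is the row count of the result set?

5

Base: id=8 (c21), reply_to=7, level 0.
Iteration 1: join on id=7 -> c28 (id 7, reply_to=3, level 1).
Iteration 2: join on id=3 -> c11 (id 3, reply_to=2, level 2).
Iteration 3: join on id=2 -> c9 (id 2, reply_to=1, level 3).
Iteration 4: join on id=1 -> c26 (id 1, reply_to=NULL, level 4).
Iteration 5: reply_to is NULL; no match; recursion stops.
Total rows emitted: 5.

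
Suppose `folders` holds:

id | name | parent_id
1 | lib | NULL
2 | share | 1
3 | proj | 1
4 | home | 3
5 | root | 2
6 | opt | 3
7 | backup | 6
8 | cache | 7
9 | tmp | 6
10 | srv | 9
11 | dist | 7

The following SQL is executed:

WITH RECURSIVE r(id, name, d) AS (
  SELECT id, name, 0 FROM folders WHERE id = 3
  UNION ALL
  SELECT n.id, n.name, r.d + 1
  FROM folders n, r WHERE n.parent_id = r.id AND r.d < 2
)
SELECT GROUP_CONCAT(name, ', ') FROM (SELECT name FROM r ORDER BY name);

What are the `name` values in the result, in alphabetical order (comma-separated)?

backup, home, opt, proj, tmp

Base: id=3 (proj) at d 0.
Iteration 1: rows with parent_id in {3} -> home (id 4, d 1), opt (id 6, d 1).
Iteration 2: rows with parent_id in {4,6} -> backup (id 7, d 2), tmp (id 9, d 2).
Iteration 3: d < 2 fails for all current rows; recursion stops.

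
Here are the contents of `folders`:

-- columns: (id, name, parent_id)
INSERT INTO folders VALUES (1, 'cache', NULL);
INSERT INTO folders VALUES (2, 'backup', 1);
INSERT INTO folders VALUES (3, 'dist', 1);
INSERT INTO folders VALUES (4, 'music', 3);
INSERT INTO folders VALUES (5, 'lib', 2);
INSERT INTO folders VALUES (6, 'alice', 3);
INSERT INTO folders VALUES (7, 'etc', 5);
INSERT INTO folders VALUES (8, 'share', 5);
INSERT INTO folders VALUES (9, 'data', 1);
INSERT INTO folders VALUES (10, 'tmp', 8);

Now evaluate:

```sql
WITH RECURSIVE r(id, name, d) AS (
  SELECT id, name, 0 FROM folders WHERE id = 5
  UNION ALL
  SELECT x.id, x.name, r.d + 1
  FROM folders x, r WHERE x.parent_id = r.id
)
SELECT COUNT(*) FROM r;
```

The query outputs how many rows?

4

Base: id=5 (lib) at d 0.
Iteration 1: rows with parent_id in {5} -> etc (id 7, d 1), share (id 8, d 1).
Iteration 2: rows with parent_id in {7,8} -> tmp (id 10, d 2).
Iteration 3: no rows with parent_id in {10}; recursion stops.
Total rows emitted: 4.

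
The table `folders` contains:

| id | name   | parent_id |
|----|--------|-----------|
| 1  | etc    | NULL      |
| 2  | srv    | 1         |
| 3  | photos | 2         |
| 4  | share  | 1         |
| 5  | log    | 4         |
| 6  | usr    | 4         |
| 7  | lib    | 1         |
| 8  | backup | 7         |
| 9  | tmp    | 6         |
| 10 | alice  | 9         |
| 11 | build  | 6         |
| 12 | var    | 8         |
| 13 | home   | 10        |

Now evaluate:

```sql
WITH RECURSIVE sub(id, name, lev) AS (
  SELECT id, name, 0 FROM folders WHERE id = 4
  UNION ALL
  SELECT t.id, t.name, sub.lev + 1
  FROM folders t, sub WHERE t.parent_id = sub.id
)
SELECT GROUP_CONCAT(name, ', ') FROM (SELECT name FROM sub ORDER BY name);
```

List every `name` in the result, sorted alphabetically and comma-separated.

alice, build, home, log, share, tmp, usr

Base: id=4 (share) at lev 0.
Iteration 1: rows with parent_id in {4} -> log (id 5, lev 1), usr (id 6, lev 1).
Iteration 2: rows with parent_id in {5,6} -> tmp (id 9, lev 2), build (id 11, lev 2).
Iteration 3: rows with parent_id in {9,11} -> alice (id 10, lev 3).
Iteration 4: rows with parent_id in {10} -> home (id 13, lev 4).
Iteration 5: no rows with parent_id in {13}; recursion stops.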